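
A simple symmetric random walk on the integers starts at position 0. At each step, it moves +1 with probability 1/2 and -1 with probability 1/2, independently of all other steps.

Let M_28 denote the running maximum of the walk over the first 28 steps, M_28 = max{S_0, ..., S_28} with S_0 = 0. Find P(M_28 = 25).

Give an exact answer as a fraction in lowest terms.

Let M_28 = max(S_0,...,S_28). Use the reflection principle: for j ≥ 1, #{paths with M_28 ≥ j} = #{S_28 ≥ j} + #{S_28 ≥ j+1}.
By reflection, #{M_28 ≥ 25} = #{S_28 ≥ 25} + #{S_28 ≥ 26} = 29 + 29 = 58.
#{M_28 ≥ 26} = #{S_28 ≥ 26} + #{S_28 ≥ 27} = 29 + 1 = 30.
#{M_28 = 25} = 58 - 30 = 28.
P(M_28 = 25) = 28/268435456 = 7/67108864

Answer: 7/67108864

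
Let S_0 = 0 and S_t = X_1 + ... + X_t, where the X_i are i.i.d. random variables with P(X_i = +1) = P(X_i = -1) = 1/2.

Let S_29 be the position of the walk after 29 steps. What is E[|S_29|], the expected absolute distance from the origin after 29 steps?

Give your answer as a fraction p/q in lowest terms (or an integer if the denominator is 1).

S_29 takes values m ≡ 1 (mod 2) with |m| ≤ 29; P(S_29=m) = C(29,(29+m)/2)/2^29.
Total paths: 2^29 = 536870912
Distribution: P(S=-29)=1/536870912, P(S=-27)=29/536870912, P(S=-25)=406/536870912, P(S=-23)=3654/536870912, P(S=-21)=23751/536870912, P(S=-19)=118755/536870912, P(S=-17)=475020/536870912, P(S=-15)=1560780/536870912, P(S=-13)=4292145/536870912, P(S=-11)=10015005/536870912, P(S=-9)=20030010/536870912, P(S=-7)=34597290/536870912, P(S=-5)=51895935/536870912, P(S=-3)=67863915/536870912, P(S=-1)=77558760/536870912, P(S=1)=77558760/536870912, P(S=3)=67863915/536870912, P(S=5)=51895935/536870912, P(S=7)=34597290/536870912, P(S=9)=20030010/536870912, P(S=11)=10015005/536870912, P(S=13)=4292145/536870912, P(S=15)=1560780/536870912, P(S=17)=475020/536870912, P(S=19)=118755/536870912, P(S=21)=23751/536870912, P(S=23)=3654/536870912, P(S=25)=406/536870912, P(S=27)=29/536870912, P(S=29)=1/536870912
E[|S_29|] = Σ_m |m|·P(S_29=m) = 2326762800/536870912 = 145422675/33554432

Answer: 145422675/33554432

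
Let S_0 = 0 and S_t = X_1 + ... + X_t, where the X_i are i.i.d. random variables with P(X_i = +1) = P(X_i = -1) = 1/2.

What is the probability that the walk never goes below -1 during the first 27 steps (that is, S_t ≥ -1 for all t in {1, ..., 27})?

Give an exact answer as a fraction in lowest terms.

Let f(t,s) = #length-t paths at position s with S_1..S_t all ≥ -1.
f(t,s) = f(t-1,s-1) + f(t-1,s+1) for s ≥ -1; f(t,s) = 0 for s < -1.
t=0: f(0,0)=1
t=1: f(1,-1)=1 f(1,1)=1
t=2: f(2,0)=2 f(2,2)=1
t=3: f(3,-1)=2 f(3,1)=3 f(3,3)=1
t=4: f(4,0)=5 f(4,2)=4 f(4,4)=1
t=5: f(5,-1)=5 f(5,1)=9 f(5,3)=5 f(5,5)=1
t=6: f(6,0)=14 f(6,2)=14 f(6,4)=6 f(6,6)=1
t=7: f(7,-1)=14 f(7,1)=28 f(7,3)=20 f(7,5)=7 f(7,7)=1
t=8: f(8,0)=42 f(8,2)=48 f(8,4)=27 f(8,6)=8 f(8,8)=1
t=9: f(9,-1)=42 f(9,1)=90 f(9,3)=75 f(9,5)=35 f(9,7)=9 f(9,9)=1
t=10: f(10,0)=132 f(10,2)=165 f(10,4)=110 f(10,6)=44 f(10,8)=10 f(10,10)=1
t=11: f(11,-1)=132 f(11,1)=297 f(11,3)=275 f(11,5)=154 f(11,7)=54 f(11,9)=11 f(11,11)=1
t=12: f(12,0)=429 f(12,2)=572 f(12,4)=429 f(12,6)=208 f(12,8)=65 f(12,10)=12 f(12,12)=1
t=13: f(13,-1)=429 f(13,1)=1001 f(13,3)=1001 f(13,5)=637 f(13,7)=273 f(13,9)=77 f(13,11)=13 f(13,13)=1
t=14: f(14,0)=1430 f(14,2)=2002 f(14,4)=1638 f(14,6)=910 f(14,8)=350 f(14,10)=90 f(14,12)=14 f(14,14)=1
t=15: f(15,-1)=1430 f(15,1)=3432 f(15,3)=3640 f(15,5)=2548 f(15,7)=1260 f(15,9)=440 f(15,11)=104 f(15,13)=15 f(15,15)=1
t=16: f(16,0)=4862 f(16,2)=7072 f(16,4)=6188 f(16,6)=3808 f(16,8)=1700 f(16,10)=544 f(16,12)=119 f(16,14)=16 f(16,16)=1
t=17: f(17,-1)=4862 f(17,1)=11934 f(17,3)=13260 f(17,5)=9996 f(17,7)=5508 f(17,9)=2244 f(17,11)=663 f(17,13)=135 f(17,15)=17 f(17,17)=1
t=18: f(18,0)=16796 f(18,2)=25194 f(18,4)=23256 f(18,6)=15504 f(18,8)=7752 f(18,10)=2907 f(18,12)=798 f(18,14)=152 f(18,16)=18 f(18,18)=1
t=19: f(19,-1)=16796 f(19,1)=41990 f(19,3)=48450 f(19,5)=38760 f(19,7)=23256 f(19,9)=10659 f(19,11)=3705 f(19,13)=950 f(19,15)=170 f(19,17)=19 f(19,19)=1
t=20: f(20,0)=58786 f(20,2)=90440 f(20,4)=87210 f(20,6)=62016 f(20,8)=33915 f(20,10)=14364 f(20,12)=4655 f(20,14)=1120 f(20,16)=189 f(20,18)=20 f(20,20)=1
t=21: f(21,-1)=58786 f(21,1)=149226 f(21,3)=177650 f(21,5)=149226 f(21,7)=95931 f(21,9)=48279 f(21,11)=19019 f(21,13)=5775 f(21,15)=1309 f(21,17)=209 f(21,19)=21 f(21,21)=1
t=22: f(22,0)=208012 f(22,2)=326876 f(22,4)=326876 f(22,6)=245157 f(22,8)=144210 f(22,10)=67298 f(22,12)=24794 f(22,14)=7084 f(22,16)=1518 f(22,18)=230 f(22,20)=22 f(22,22)=1
t=23: f(23,-1)=208012 f(23,1)=534888 f(23,3)=653752 f(23,5)=572033 f(23,7)=389367 f(23,9)=211508 f(23,11)=92092 f(23,13)=31878 f(23,15)=8602 f(23,17)=1748 f(23,19)=252 f(23,21)=23 f(23,23)=1
t=24: f(24,0)=742900 f(24,2)=1188640 f(24,4)=1225785 f(24,6)=961400 f(24,8)=600875 f(24,10)=303600 f(24,12)=123970 f(24,14)=40480 f(24,16)=10350 f(24,18)=2000 f(24,20)=275 f(24,22)=24 f(24,24)=1
t=25: f(25,-1)=742900 f(25,1)=1931540 f(25,3)=2414425 f(25,5)=2187185 f(25,7)=1562275 f(25,9)=904475 f(25,11)=427570 f(25,13)=164450 f(25,15)=50830 f(25,17)=12350 f(25,19)=2275 f(25,21)=299 f(25,23)=25 f(25,25)=1
t=26: f(26,0)=2674440 f(26,2)=4345965 f(26,4)=4601610 f(26,6)=3749460 f(26,8)=2466750 f(26,10)=1332045 f(26,12)=592020 f(26,14)=215280 f(26,16)=63180 f(26,18)=14625 f(26,20)=2574 f(26,22)=324 f(26,24)=26 f(26,26)=1
t=27: f(27,-1)=2674440 f(27,1)=7020405 f(27,3)=8947575 f(27,5)=8351070 f(27,7)=6216210 f(27,9)=3798795 f(27,11)=1924065 f(27,13)=807300 f(27,15)=278460 f(27,17)=77805 f(27,19)=17199 f(27,21)=2898 f(27,23)=350 f(27,25)=27 f(27,27)=1
Σ_s f(27,s) = 40116600
P = 40116600/134217728 = 5014575/16777216

Answer: 5014575/16777216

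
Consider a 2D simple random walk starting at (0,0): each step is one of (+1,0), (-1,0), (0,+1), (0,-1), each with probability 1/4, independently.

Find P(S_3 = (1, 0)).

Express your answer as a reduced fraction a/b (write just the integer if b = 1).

Let h be the number of horizontal steps (so 3-h are vertical). To end at (1,0) need (h+1)/2 right-steps and ((3-h)+0)/2 up-steps.
Sum over h with 1 ≤ h ≤ 3, h ≡ 1 (mod 2), 3-h ≡ 0 (mod 2):
h=1: C(3,1)·C(1,1)·C(2,1) = 3·1·2 = 6
h=3: C(3,3)·C(3,2)·C(0,0) = 1·3·1 = 3
Total favorable: 9
Total paths: 4^3 = 64
P = 9/64 = 9/64

Answer: 9/64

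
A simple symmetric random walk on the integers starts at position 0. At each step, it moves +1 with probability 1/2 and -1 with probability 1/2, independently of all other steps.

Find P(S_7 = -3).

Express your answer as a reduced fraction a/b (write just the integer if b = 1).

Answer: 21/128

Derivation:
To reach position -3 after 7 steps: need 2 steps of +1 and 5 of -1.
Favorable paths: C(7,2) = 21
Total paths: 2^7 = 128
P = 21/128 = 21/128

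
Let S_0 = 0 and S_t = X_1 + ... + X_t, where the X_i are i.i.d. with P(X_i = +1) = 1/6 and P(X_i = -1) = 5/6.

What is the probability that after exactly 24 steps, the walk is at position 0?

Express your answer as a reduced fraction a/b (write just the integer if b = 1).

To be at 0 after 24 steps: need exactly 12 steps of +1 and 12 of -1.
Number of such sequences: C(24,12) = 2704156
Each has probability (1/6)^12 · (5/6)^12 = 244140625/4738381338321616896
P = 2704156 · 244140625/4738381338321616896 = 165048583984375/1184595334580404224

Answer: 165048583984375/1184595334580404224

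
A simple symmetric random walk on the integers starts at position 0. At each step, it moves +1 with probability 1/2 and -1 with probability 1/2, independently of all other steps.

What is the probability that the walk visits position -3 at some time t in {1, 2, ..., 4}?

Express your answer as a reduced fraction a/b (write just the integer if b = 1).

Count via complement. Let g(t,s) = #length-t paths at position s with S_1..S_t all ≠ -3.
g(t,s) = g(t-1,s-1) + g(t-1,s+1) for s ≠ -3; g(t,-3) = 0.
t=0: g(0,0)=1
t=1: g(1,-1)=1 g(1,1)=1
t=2: g(2,-2)=1 g(2,0)=2 g(2,2)=1
t=3: g(3,-1)=3 g(3,1)=3 g(3,3)=1
t=4: g(4,-2)=3 g(4,0)=6 g(4,2)=4 g(4,4)=1
Paths never hitting -3: Σ_s g(4,s) = 14
Paths hitting -3: 2^4 - 14 = 2
P = 2/16 = 1/8

Answer: 1/8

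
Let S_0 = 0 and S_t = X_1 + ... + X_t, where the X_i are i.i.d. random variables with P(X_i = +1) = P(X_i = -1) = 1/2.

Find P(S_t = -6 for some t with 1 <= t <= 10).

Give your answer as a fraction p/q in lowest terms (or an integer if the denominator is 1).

Answer: 67/1024

Derivation:
Count via complement. Let g(t,s) = #length-t paths at position s with S_1..S_t all ≠ -6.
g(t,s) = g(t-1,s-1) + g(t-1,s+1) for s ≠ -6; g(t,-6) = 0.
t=0: g(0,0)=1
t=1: g(1,-1)=1 g(1,1)=1
t=2: g(2,-2)=1 g(2,0)=2 g(2,2)=1
t=3: g(3,-3)=1 g(3,-1)=3 g(3,1)=3 g(3,3)=1
t=4: g(4,-4)=1 g(4,-2)=4 g(4,0)=6 g(4,2)=4 g(4,4)=1
t=5: g(5,-5)=1 g(5,-3)=5 g(5,-1)=10 g(5,1)=10 g(5,3)=5 g(5,5)=1
t=6: g(6,-4)=6 g(6,-2)=15 g(6,0)=20 g(6,2)=15 g(6,4)=6 g(6,6)=1
t=7: g(7,-5)=6 g(7,-3)=21 g(7,-1)=35 g(7,1)=35 g(7,3)=21 g(7,5)=7 g(7,7)=1
t=8: g(8,-4)=27 g(8,-2)=56 g(8,0)=70 g(8,2)=56 g(8,4)=28 g(8,6)=8 g(8,8)=1
t=9: g(9,-5)=27 g(9,-3)=83 g(9,-1)=126 g(9,1)=126 g(9,3)=84 g(9,5)=36 g(9,7)=9 g(9,9)=1
t=10: g(10,-4)=110 g(10,-2)=209 g(10,0)=252 g(10,2)=210 g(10,4)=120 g(10,6)=45 g(10,8)=10 g(10,10)=1
Paths never hitting -6: Σ_s g(10,s) = 957
Paths hitting -6: 2^10 - 957 = 67
P = 67/1024 = 67/1024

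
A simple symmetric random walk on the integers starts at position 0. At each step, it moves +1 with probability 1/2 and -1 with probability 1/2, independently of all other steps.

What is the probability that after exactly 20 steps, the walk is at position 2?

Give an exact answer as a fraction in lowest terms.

Answer: 20995/131072

Derivation:
To reach position 2 after 20 steps: need 11 steps of +1 and 9 of -1.
Favorable paths: C(20,11) = 167960
Total paths: 2^20 = 1048576
P = 167960/1048576 = 20995/131072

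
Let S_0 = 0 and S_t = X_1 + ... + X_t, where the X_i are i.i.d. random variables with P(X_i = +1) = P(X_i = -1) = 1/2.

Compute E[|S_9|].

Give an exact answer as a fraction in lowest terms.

Answer: 315/128

Derivation:
S_9 takes values m ≡ 1 (mod 2) with |m| ≤ 9; P(S_9=m) = C(9,(9+m)/2)/2^9.
Total paths: 2^9 = 512
Distribution: P(S=-9)=1/512, P(S=-7)=9/512, P(S=-5)=36/512, P(S=-3)=84/512, P(S=-1)=126/512, P(S=1)=126/512, P(S=3)=84/512, P(S=5)=36/512, P(S=7)=9/512, P(S=9)=1/512
E[|S_9|] = Σ_m |m|·P(S_9=m) = 1260/512 = 315/128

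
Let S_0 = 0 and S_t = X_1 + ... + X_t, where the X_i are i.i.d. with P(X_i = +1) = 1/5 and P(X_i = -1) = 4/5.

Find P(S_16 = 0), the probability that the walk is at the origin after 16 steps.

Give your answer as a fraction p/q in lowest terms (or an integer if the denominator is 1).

Answer: 168689664/30517578125

Derivation:
To be at 0 after 16 steps: need exactly 8 steps of +1 and 8 of -1.
Number of such sequences: C(16,8) = 12870
Each has probability (1/5)^8 · (4/5)^8 = 65536/152587890625
P = 12870 · 65536/152587890625 = 168689664/30517578125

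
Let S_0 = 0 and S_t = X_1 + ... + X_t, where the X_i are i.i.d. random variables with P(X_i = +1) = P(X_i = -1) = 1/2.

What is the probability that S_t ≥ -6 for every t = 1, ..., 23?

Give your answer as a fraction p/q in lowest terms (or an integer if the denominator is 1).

Let f(t,s) = #length-t paths at position s with S_1..S_t all ≥ -6.
f(t,s) = f(t-1,s-1) + f(t-1,s+1) for s ≥ -6; f(t,s) = 0 for s < -6.
t=0: f(0,0)=1
t=1: f(1,-1)=1 f(1,1)=1
t=2: f(2,-2)=1 f(2,0)=2 f(2,2)=1
t=3: f(3,-3)=1 f(3,-1)=3 f(3,1)=3 f(3,3)=1
t=4: f(4,-4)=1 f(4,-2)=4 f(4,0)=6 f(4,2)=4 f(4,4)=1
t=5: f(5,-5)=1 f(5,-3)=5 f(5,-1)=10 f(5,1)=10 f(5,3)=5 f(5,5)=1
t=6: f(6,-6)=1 f(6,-4)=6 f(6,-2)=15 f(6,0)=20 f(6,2)=15 f(6,4)=6 f(6,6)=1
t=7: f(7,-5)=7 f(7,-3)=21 f(7,-1)=35 f(7,1)=35 f(7,3)=21 f(7,5)=7 f(7,7)=1
t=8: f(8,-6)=7 f(8,-4)=28 f(8,-2)=56 f(8,0)=70 f(8,2)=56 f(8,4)=28 f(8,6)=8 f(8,8)=1
t=9: f(9,-5)=35 f(9,-3)=84 f(9,-1)=126 f(9,1)=126 f(9,3)=84 f(9,5)=36 f(9,7)=9 f(9,9)=1
t=10: f(10,-6)=35 f(10,-4)=119 f(10,-2)=210 f(10,0)=252 f(10,2)=210 f(10,4)=120 f(10,6)=45 f(10,8)=10 f(10,10)=1
t=11: f(11,-5)=154 f(11,-3)=329 f(11,-1)=462 f(11,1)=462 f(11,3)=330 f(11,5)=165 f(11,7)=55 f(11,9)=11 f(11,11)=1
t=12: f(12,-6)=154 f(12,-4)=483 f(12,-2)=791 f(12,0)=924 f(12,2)=792 f(12,4)=495 f(12,6)=220 f(12,8)=66 f(12,10)=12 f(12,12)=1
t=13: f(13,-5)=637 f(13,-3)=1274 f(13,-1)=1715 f(13,1)=1716 f(13,3)=1287 f(13,5)=715 f(13,7)=286 f(13,9)=78 f(13,11)=13 f(13,13)=1
t=14: f(14,-6)=637 f(14,-4)=1911 f(14,-2)=2989 f(14,0)=3431 f(14,2)=3003 f(14,4)=2002 f(14,6)=1001 f(14,8)=364 f(14,10)=91 f(14,12)=14 f(14,14)=1
t=15: f(15,-5)=2548 f(15,-3)=4900 f(15,-1)=6420 f(15,1)=6434 f(15,3)=5005 f(15,5)=3003 f(15,7)=1365 f(15,9)=455 f(15,11)=105 f(15,13)=15 f(15,15)=1
t=16: f(16,-6)=2548 f(16,-4)=7448 f(16,-2)=11320 f(16,0)=12854 f(16,2)=11439 f(16,4)=8008 f(16,6)=4368 f(16,8)=1820 f(16,10)=560 f(16,12)=120 f(16,14)=16 f(16,16)=1
t=17: f(17,-5)=9996 f(17,-3)=18768 f(17,-1)=24174 f(17,1)=24293 f(17,3)=19447 f(17,5)=12376 f(17,7)=6188 f(17,9)=2380 f(17,11)=680 f(17,13)=136 f(17,15)=17 f(17,17)=1
t=18: f(18,-6)=9996 f(18,-4)=28764 f(18,-2)=42942 f(18,0)=48467 f(18,2)=43740 f(18,4)=31823 f(18,6)=18564 f(18,8)=8568 f(18,10)=3060 f(18,12)=816 f(18,14)=153 f(18,16)=18 f(18,18)=1
t=19: f(19,-5)=38760 f(19,-3)=71706 f(19,-1)=91409 f(19,1)=92207 f(19,3)=75563 f(19,5)=50387 f(19,7)=27132 f(19,9)=11628 f(19,11)=3876 f(19,13)=969 f(19,15)=171 f(19,17)=19 f(19,19)=1
t=20: f(20,-6)=38760 f(20,-4)=110466 f(20,-2)=163115 f(20,0)=183616 f(20,2)=167770 f(20,4)=125950 f(20,6)=77519 f(20,8)=38760 f(20,10)=15504 f(20,12)=4845 f(20,14)=1140 f(20,16)=190 f(20,18)=20 f(20,20)=1
t=21: f(21,-5)=149226 f(21,-3)=273581 f(21,-1)=346731 f(21,1)=351386 f(21,3)=293720 f(21,5)=203469 f(21,7)=116279 f(21,9)=54264 f(21,11)=20349 f(21,13)=5985 f(21,15)=1330 f(21,17)=210 f(21,19)=21 f(21,21)=1
t=22: f(22,-6)=149226 f(22,-4)=422807 f(22,-2)=620312 f(22,0)=698117 f(22,2)=645106 f(22,4)=497189 f(22,6)=319748 f(22,8)=170543 f(22,10)=74613 f(22,12)=26334 f(22,14)=7315 f(22,16)=1540 f(22,18)=231 f(22,20)=22 f(22,22)=1
t=23: f(23,-5)=572033 f(23,-3)=1043119 f(23,-1)=1318429 f(23,1)=1343223 f(23,3)=1142295 f(23,5)=816937 f(23,7)=490291 f(23,9)=245156 f(23,11)=100947 f(23,13)=33649 f(23,15)=8855 f(23,17)=1771 f(23,19)=253 f(23,21)=23 f(23,23)=1
Σ_s f(23,s) = 7116982
P = 7116982/8388608 = 3558491/4194304

Answer: 3558491/4194304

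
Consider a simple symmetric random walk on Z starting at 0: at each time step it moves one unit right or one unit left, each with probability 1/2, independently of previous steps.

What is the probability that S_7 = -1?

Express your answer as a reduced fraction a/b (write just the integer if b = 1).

To reach position -1 after 7 steps: need 3 steps of +1 and 4 of -1.
Favorable paths: C(7,3) = 35
Total paths: 2^7 = 128
P = 35/128 = 35/128

Answer: 35/128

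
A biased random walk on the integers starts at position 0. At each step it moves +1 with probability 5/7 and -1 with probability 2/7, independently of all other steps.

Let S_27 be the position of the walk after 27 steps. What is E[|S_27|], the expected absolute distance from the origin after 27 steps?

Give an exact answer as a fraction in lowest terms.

S_27 takes values m ≡ 1 (mod 2) with |m| ≤ 27; P(S_27=m) = C(27,(27+m)/2) · (5/7)^((27+m)/2) · (2/7)^((27-m)/2).
Distribution: P(S=-27)=134217728/65712362363534280139543, P(S=-25)=9059696640/65712362363534280139543, P(S=-23)=294440140800/65712362363534280139543, P(S=-21)=6134169600000/65712362363534280139543, P(S=-19)=92012544000000/65712362363534280139543, P(S=-17)=1058144256000000/65712362363534280139543, P(S=-15)=9699655680000000/65712362363534280139543, P(S=-13)=72747417600000000/65712362363534280139543, P(S=-11)=454671360000000000/65712362363534280139543, P(S=-9)=2399654400000000000/65712362363534280139543, P(S=-7)=10798444800000000000/65712362363534280139543, P(S=-5)=41721264000000000000/65712362363534280139543, P(S=-3)=139070880000000000000/65712362363534280139543, P(S=-1)=401166000000000000000/65712362363534280139543, P(S=1)=1002915000000000000000/65712362363534280139543, P(S=3)=2172982500000000000000/65712362363534280139543, P(S=5)=4074342187500000000000/65712362363534280139543, P(S=7)=6590847656250000000000/65712362363534280139543, P(S=9)=9153955078125000000000/65712362363534280139543, P(S=11)=10840209960937500000000/65712362363534280139543, P(S=13)=10840209960937500000000/65712362363534280139543, P(S=15)=9033508300781250000000/65712362363534280139543, P(S=17)=6159210205078125000000/65712362363534280139543, P(S=19)=3347396850585937500000/65712362363534280139543, P(S=21)=1394748687744140625000/65712362363534280139543, P(S=23)=418424606323242187500/65712362363534280139543, P(S=25)=80466270446777343750/65712362363534280139543, P(S=27)=7450580596923828125/65712362363534280139543
E[|S_27|] = Σ_m |m|·P(S_27=m) = 15564213759455858714769/1341068619663964900807

Answer: 15564213759455858714769/1341068619663964900807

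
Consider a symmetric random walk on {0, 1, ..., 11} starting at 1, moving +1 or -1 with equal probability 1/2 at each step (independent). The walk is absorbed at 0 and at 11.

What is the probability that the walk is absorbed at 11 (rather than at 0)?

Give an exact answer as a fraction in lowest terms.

Symmetric walk (p = 1/2): the harmonic-function argument gives P(hit 11 before 0 | start at 1) = a/N.
P = 1/11 = 1/11

Answer: 1/11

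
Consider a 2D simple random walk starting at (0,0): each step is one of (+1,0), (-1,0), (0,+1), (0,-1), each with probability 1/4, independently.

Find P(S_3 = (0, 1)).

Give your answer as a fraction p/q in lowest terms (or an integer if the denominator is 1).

Answer: 9/64

Derivation:
Let h be the number of horizontal steps (so 3-h are vertical). To end at (0,1) need (h+0)/2 right-steps and ((3-h)+1)/2 up-steps.
Sum over h with 0 ≤ h ≤ 2, h ≡ 0 (mod 2), 3-h ≡ 1 (mod 2):
h=0: C(3,0)·C(0,0)·C(3,2) = 1·1·3 = 3
h=2: C(3,2)·C(2,1)·C(1,1) = 3·2·1 = 6
Total favorable: 9
Total paths: 4^3 = 64
P = 9/64 = 9/64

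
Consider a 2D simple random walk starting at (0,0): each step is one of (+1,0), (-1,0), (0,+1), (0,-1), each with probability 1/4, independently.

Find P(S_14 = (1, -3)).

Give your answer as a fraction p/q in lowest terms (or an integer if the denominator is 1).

Let h be the number of horizontal steps (so 14-h are vertical). To end at (1,-3) need (h+1)/2 right-steps and ((14-h)-3)/2 up-steps.
Sum over h with 1 ≤ h ≤ 11, h ≡ 1 (mod 2), 14-h ≡ 1 (mod 2):
h=1: C(14,1)·C(1,1)·C(13,5) = 14·1·1287 = 18018
h=3: C(14,3)·C(3,2)·C(11,4) = 364·3·330 = 360360
h=5: C(14,5)·C(5,3)·C(9,3) = 2002·10·84 = 1681680
h=7: C(14,7)·C(7,4)·C(7,2) = 3432·35·21 = 2522520
h=9: C(14,9)·C(9,5)·C(5,1) = 2002·126·5 = 1261260
h=11: C(14,11)·C(11,6)·C(3,0) = 364·462·1 = 168168
Total favorable: 6012006
Total paths: 4^14 = 268435456
P = 6012006/268435456 = 3006003/134217728

Answer: 3006003/134217728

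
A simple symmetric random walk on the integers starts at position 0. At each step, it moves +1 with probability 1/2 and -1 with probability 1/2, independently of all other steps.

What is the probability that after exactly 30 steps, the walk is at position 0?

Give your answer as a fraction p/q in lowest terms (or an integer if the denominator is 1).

To return to 0 after 30 steps: need exactly 15 steps of +1 and 15 of -1.
Favorable paths: C(30,15) = 155117520
Total paths: 2^30 = 1073741824
P = 155117520/1073741824 = 9694845/67108864

Answer: 9694845/67108864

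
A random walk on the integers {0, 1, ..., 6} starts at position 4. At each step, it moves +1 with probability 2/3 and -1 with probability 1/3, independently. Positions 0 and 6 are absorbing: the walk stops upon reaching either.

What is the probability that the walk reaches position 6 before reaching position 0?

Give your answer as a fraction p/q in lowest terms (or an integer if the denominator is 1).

Answer: 20/21

Derivation:
Biased walk: p = 2/3, q = 1/3, r = q/p = 1/2
Gambler's ruin: P(hit 6 before 0 | start at 4) = (1 - r^a)/(1 - r^N)
r^4 = 1/16; r^6 = 1/64
P = (1 - 1/16) / (1 - 1/64) = 15/16 / 63/64 = 20/21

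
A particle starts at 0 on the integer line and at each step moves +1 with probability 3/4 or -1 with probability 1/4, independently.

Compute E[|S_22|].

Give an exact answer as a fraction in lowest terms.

S_22 takes values m ≡ 0 (mod 2) with |m| ≤ 22; P(S_22=m) = C(22,(22+m)/2) · (3/4)^((22+m)/2) · (1/4)^((22-m)/2).
Distribution: P(S=-22)=1/17592186044416, P(S=-20)=33/8796093022208, P(S=-18)=2079/17592186044416, P(S=-16)=10395/4398046511104, P(S=-14)=592515/17592186044416, P(S=-12)=3199581/8796093022208, P(S=-10)=54392877/17592186044416, P(S=-8)=23311233/1099511627776, P(S=-6)=1049005485/8796093022208, P(S=-4)=2447679465/4398046511104, P(S=-2)=19091899827/8796093022208, P(S=0)=15620645313/2199023255552, P(S=2)=171827098443/8796093022208, P(S=4)=198262036665/4398046511104, P(S=6)=764724998565/8796093022208, P(S=8)=152944999713/1099511627776, P(S=10)=3211844993973/17592186044416, P(S=12)=1700388526221/8796093022208, P(S=14)=2833980877035/17592186044416, P(S=16)=447470664795/4398046511104, P(S=18)=805447196631/17592186044416, P(S=20)=115063885233/8796093022208, P(S=22)=31381059609/17592186044416
E[|S_22|] = Σ_m |m|·P(S_22=m) = 12111094417081/1099511627776

Answer: 12111094417081/1099511627776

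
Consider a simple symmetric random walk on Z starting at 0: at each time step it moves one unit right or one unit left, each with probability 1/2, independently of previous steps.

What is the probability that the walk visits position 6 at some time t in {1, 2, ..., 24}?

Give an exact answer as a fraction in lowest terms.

Answer: 962689/4194304

Derivation:
Count via complement. Let g(t,s) = #length-t paths at position s with S_1..S_t all ≠ 6.
g(t,s) = g(t-1,s-1) + g(t-1,s+1) for s ≠ 6; g(t,6) = 0.
t=0: g(0,0)=1
t=1: g(1,-1)=1 g(1,1)=1
t=2: g(2,-2)=1 g(2,0)=2 g(2,2)=1
t=3: g(3,-3)=1 g(3,-1)=3 g(3,1)=3 g(3,3)=1
t=4: g(4,-4)=1 g(4,-2)=4 g(4,0)=6 g(4,2)=4 g(4,4)=1
t=5: g(5,-5)=1 g(5,-3)=5 g(5,-1)=10 g(5,1)=10 g(5,3)=5 g(5,5)=1
t=6: g(6,-6)=1 g(6,-4)=6 g(6,-2)=15 g(6,0)=20 g(6,2)=15 g(6,4)=6
t=7: g(7,-7)=1 g(7,-5)=7 g(7,-3)=21 g(7,-1)=35 g(7,1)=35 g(7,3)=21 g(7,5)=6
t=8: g(8,-8)=1 g(8,-6)=8 g(8,-4)=28 g(8,-2)=56 g(8,0)=70 g(8,2)=56 g(8,4)=27
t=9: g(9,-9)=1 g(9,-7)=9 g(9,-5)=36 g(9,-3)=84 g(9,-1)=126 g(9,1)=126 g(9,3)=83 g(9,5)=27
t=10: g(10,-10)=1 g(10,-8)=10 g(10,-6)=45 g(10,-4)=120 g(10,-2)=210 g(10,0)=252 g(10,2)=209 g(10,4)=110
t=11: g(11,-11)=1 g(11,-9)=11 g(11,-7)=55 g(11,-5)=165 g(11,-3)=330 g(11,-1)=462 g(11,1)=461 g(11,3)=319 g(11,5)=110
t=12: g(12,-12)=1 g(12,-10)=12 g(12,-8)=66 g(12,-6)=220 g(12,-4)=495 g(12,-2)=792 g(12,0)=923 g(12,2)=780 g(12,4)=429
t=13: g(13,-13)=1 g(13,-11)=13 g(13,-9)=78 g(13,-7)=286 g(13,-5)=715 g(13,-3)=1287 g(13,-1)=1715 g(13,1)=1703 g(13,3)=1209 g(13,5)=429
t=14: g(14,-14)=1 g(14,-12)=14 g(14,-10)=91 g(14,-8)=364 g(14,-6)=1001 g(14,-4)=2002 g(14,-2)=3002 g(14,0)=3418 g(14,2)=2912 g(14,4)=1638
t=15: g(15,-15)=1 g(15,-13)=15 g(15,-11)=105 g(15,-9)=455 g(15,-7)=1365 g(15,-5)=3003 g(15,-3)=5004 g(15,-1)=6420 g(15,1)=6330 g(15,3)=4550 g(15,5)=1638
t=16: g(16,-16)=1 g(16,-14)=16 g(16,-12)=120 g(16,-10)=560 g(16,-8)=1820 g(16,-6)=4368 g(16,-4)=8007 g(16,-2)=11424 g(16,0)=12750 g(16,2)=10880 g(16,4)=6188
t=17: g(17,-17)=1 g(17,-15)=17 g(17,-13)=136 g(17,-11)=680 g(17,-9)=2380 g(17,-7)=6188 g(17,-5)=12375 g(17,-3)=19431 g(17,-1)=24174 g(17,1)=23630 g(17,3)=17068 g(17,5)=6188
t=18: g(18,-18)=1 g(18,-16)=18 g(18,-14)=153 g(18,-12)=816 g(18,-10)=3060 g(18,-8)=8568 g(18,-6)=18563 g(18,-4)=31806 g(18,-2)=43605 g(18,0)=47804 g(18,2)=40698 g(18,4)=23256
t=19: g(19,-19)=1 g(19,-17)=19 g(19,-15)=171 g(19,-13)=969 g(19,-11)=3876 g(19,-9)=11628 g(19,-7)=27131 g(19,-5)=50369 g(19,-3)=75411 g(19,-1)=91409 g(19,1)=88502 g(19,3)=63954 g(19,5)=23256
t=20: g(20,-20)=1 g(20,-18)=20 g(20,-16)=190 g(20,-14)=1140 g(20,-12)=4845 g(20,-10)=15504 g(20,-8)=38759 g(20,-6)=77500 g(20,-4)=125780 g(20,-2)=166820 g(20,0)=179911 g(20,2)=152456 g(20,4)=87210
t=21: g(21,-21)=1 g(21,-19)=21 g(21,-17)=210 g(21,-15)=1330 g(21,-13)=5985 g(21,-11)=20349 g(21,-9)=54263 g(21,-7)=116259 g(21,-5)=203280 g(21,-3)=292600 g(21,-1)=346731 g(21,1)=332367 g(21,3)=239666 g(21,5)=87210
t=22: g(22,-22)=1 g(22,-20)=22 g(22,-18)=231 g(22,-16)=1540 g(22,-14)=7315 g(22,-12)=26334 g(22,-10)=74612 g(22,-8)=170522 g(22,-6)=319539 g(22,-4)=495880 g(22,-2)=639331 g(22,0)=679098 g(22,2)=572033 g(22,4)=326876
t=23: g(23,-23)=1 g(23,-21)=23 g(23,-19)=253 g(23,-17)=1771 g(23,-15)=8855 g(23,-13)=33649 g(23,-11)=100946 g(23,-9)=245134 g(23,-7)=490061 g(23,-5)=815419 g(23,-3)=1135211 g(23,-1)=1318429 g(23,1)=1251131 g(23,3)=898909 g(23,5)=326876
t=24: g(24,-24)=1 g(24,-22)=24 g(24,-20)=276 g(24,-18)=2024 g(24,-16)=10626 g(24,-14)=42504 g(24,-12)=134595 g(24,-10)=346080 g(24,-8)=735195 g(24,-6)=1305480 g(24,-4)=1950630 g(24,-2)=2453640 g(24,0)=2569560 g(24,2)=2150040 g(24,4)=1225785
Paths never hitting 6: Σ_s g(24,s) = 12926460
Paths hitting 6: 2^24 - 12926460 = 3850756
P = 3850756/16777216 = 962689/4194304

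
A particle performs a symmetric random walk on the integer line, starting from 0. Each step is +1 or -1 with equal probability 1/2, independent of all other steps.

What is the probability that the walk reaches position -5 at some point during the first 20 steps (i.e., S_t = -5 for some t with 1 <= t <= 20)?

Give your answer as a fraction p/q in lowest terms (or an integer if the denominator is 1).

Answer: 34495/131072

Derivation:
Count via complement. Let g(t,s) = #length-t paths at position s with S_1..S_t all ≠ -5.
g(t,s) = g(t-1,s-1) + g(t-1,s+1) for s ≠ -5; g(t,-5) = 0.
t=0: g(0,0)=1
t=1: g(1,-1)=1 g(1,1)=1
t=2: g(2,-2)=1 g(2,0)=2 g(2,2)=1
t=3: g(3,-3)=1 g(3,-1)=3 g(3,1)=3 g(3,3)=1
t=4: g(4,-4)=1 g(4,-2)=4 g(4,0)=6 g(4,2)=4 g(4,4)=1
t=5: g(5,-3)=5 g(5,-1)=10 g(5,1)=10 g(5,3)=5 g(5,5)=1
t=6: g(6,-4)=5 g(6,-2)=15 g(6,0)=20 g(6,2)=15 g(6,4)=6 g(6,6)=1
t=7: g(7,-3)=20 g(7,-1)=35 g(7,1)=35 g(7,3)=21 g(7,5)=7 g(7,7)=1
t=8: g(8,-4)=20 g(8,-2)=55 g(8,0)=70 g(8,2)=56 g(8,4)=28 g(8,6)=8 g(8,8)=1
t=9: g(9,-3)=75 g(9,-1)=125 g(9,1)=126 g(9,3)=84 g(9,5)=36 g(9,7)=9 g(9,9)=1
t=10: g(10,-4)=75 g(10,-2)=200 g(10,0)=251 g(10,2)=210 g(10,4)=120 g(10,6)=45 g(10,8)=10 g(10,10)=1
t=11: g(11,-3)=275 g(11,-1)=451 g(11,1)=461 g(11,3)=330 g(11,5)=165 g(11,7)=55 g(11,9)=11 g(11,11)=1
t=12: g(12,-4)=275 g(12,-2)=726 g(12,0)=912 g(12,2)=791 g(12,4)=495 g(12,6)=220 g(12,8)=66 g(12,10)=12 g(12,12)=1
t=13: g(13,-3)=1001 g(13,-1)=1638 g(13,1)=1703 g(13,3)=1286 g(13,5)=715 g(13,7)=286 g(13,9)=78 g(13,11)=13 g(13,13)=1
t=14: g(14,-4)=1001 g(14,-2)=2639 g(14,0)=3341 g(14,2)=2989 g(14,4)=2001 g(14,6)=1001 g(14,8)=364 g(14,10)=91 g(14,12)=14 g(14,14)=1
t=15: g(15,-3)=3640 g(15,-1)=5980 g(15,1)=6330 g(15,3)=4990 g(15,5)=3002 g(15,7)=1365 g(15,9)=455 g(15,11)=105 g(15,13)=15 g(15,15)=1
t=16: g(16,-4)=3640 g(16,-2)=9620 g(16,0)=12310 g(16,2)=11320 g(16,4)=7992 g(16,6)=4367 g(16,8)=1820 g(16,10)=560 g(16,12)=120 g(16,14)=16 g(16,16)=1
t=17: g(17,-3)=13260 g(17,-1)=21930 g(17,1)=23630 g(17,3)=19312 g(17,5)=12359 g(17,7)=6187 g(17,9)=2380 g(17,11)=680 g(17,13)=136 g(17,15)=17 g(17,17)=1
t=18: g(18,-4)=13260 g(18,-2)=35190 g(18,0)=45560 g(18,2)=42942 g(18,4)=31671 g(18,6)=18546 g(18,8)=8567 g(18,10)=3060 g(18,12)=816 g(18,14)=153 g(18,16)=18 g(18,18)=1
t=19: g(19,-3)=48450 g(19,-1)=80750 g(19,1)=88502 g(19,3)=74613 g(19,5)=50217 g(19,7)=27113 g(19,9)=11627 g(19,11)=3876 g(19,13)=969 g(19,15)=171 g(19,17)=19 g(19,19)=1
t=20: g(20,-4)=48450 g(20,-2)=129200 g(20,0)=169252 g(20,2)=163115 g(20,4)=124830 g(20,6)=77330 g(20,8)=38740 g(20,10)=15503 g(20,12)=4845 g(20,14)=1140 g(20,16)=190 g(20,18)=20 g(20,20)=1
Paths never hitting -5: Σ_s g(20,s) = 772616
Paths hitting -5: 2^20 - 772616 = 275960
P = 275960/1048576 = 34495/131072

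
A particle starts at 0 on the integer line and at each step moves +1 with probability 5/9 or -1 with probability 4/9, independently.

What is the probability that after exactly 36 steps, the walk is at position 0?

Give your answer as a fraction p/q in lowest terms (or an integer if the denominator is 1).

To be at 0 after 36 steps: need exactly 18 steps of +1 and 18 of -1.
Number of such sequences: C(36,18) = 9075135300
Each has probability (5/9)^18 · (4/9)^18 = 262144000000000000000000/22528399544939174411840147874772641
P = 9075135300 · 262144000000000000000000/22528399544939174411840147874772641 = 792997422694400000000000000000000/7509466514979724803946715958257547

Answer: 792997422694400000000000000000000/7509466514979724803946715958257547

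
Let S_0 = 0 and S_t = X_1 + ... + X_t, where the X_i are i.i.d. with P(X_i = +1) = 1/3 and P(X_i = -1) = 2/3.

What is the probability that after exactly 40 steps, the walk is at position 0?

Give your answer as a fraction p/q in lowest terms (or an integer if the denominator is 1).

To be at 0 after 40 steps: need exactly 20 steps of +1 and 20 of -1.
Number of such sequences: C(40,20) = 137846528820
Each has probability (1/3)^20 · (2/3)^20 = 1048576/12157665459056928801
P = 137846528820 · 1048576/12157665459056928801 = 16060284644884480/1350851717672992089

Answer: 16060284644884480/1350851717672992089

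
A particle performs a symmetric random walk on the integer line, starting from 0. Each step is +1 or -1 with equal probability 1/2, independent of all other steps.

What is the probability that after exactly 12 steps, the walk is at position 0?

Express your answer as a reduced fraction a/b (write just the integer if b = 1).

Answer: 231/1024

Derivation:
To return to 0 after 12 steps: need exactly 6 steps of +1 and 6 of -1.
Favorable paths: C(12,6) = 924
Total paths: 2^12 = 4096
P = 924/4096 = 231/1024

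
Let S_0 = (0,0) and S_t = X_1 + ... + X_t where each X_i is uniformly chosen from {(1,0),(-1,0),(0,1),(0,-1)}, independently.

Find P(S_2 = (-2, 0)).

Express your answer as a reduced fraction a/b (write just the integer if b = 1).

Answer: 1/16

Derivation:
Let h be the number of horizontal steps (so 2-h are vertical). To end at (-2,0) need (h-2)/2 right-steps and ((2-h)+0)/2 up-steps.
Sum over h with 2 ≤ h ≤ 2, h ≡ 0 (mod 2), 2-h ≡ 0 (mod 2):
h=2: C(2,2)·C(2,0)·C(0,0) = 1·1·1 = 1
Total favorable: 1
Total paths: 4^2 = 16
P = 1/16 = 1/16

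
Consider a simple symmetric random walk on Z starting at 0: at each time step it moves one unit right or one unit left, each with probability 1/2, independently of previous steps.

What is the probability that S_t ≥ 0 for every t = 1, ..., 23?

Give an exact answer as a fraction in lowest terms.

Let f(t,s) = #length-t paths at position s with S_1..S_t all ≥ 0.
f(t,s) = f(t-1,s-1) + f(t-1,s+1) for s ≥ 0; f(t,s) = 0 for s < 0.
t=0: f(0,0)=1
t=1: f(1,1)=1
t=2: f(2,0)=1 f(2,2)=1
t=3: f(3,1)=2 f(3,3)=1
t=4: f(4,0)=2 f(4,2)=3 f(4,4)=1
t=5: f(5,1)=5 f(5,3)=4 f(5,5)=1
t=6: f(6,0)=5 f(6,2)=9 f(6,4)=5 f(6,6)=1
t=7: f(7,1)=14 f(7,3)=14 f(7,5)=6 f(7,7)=1
t=8: f(8,0)=14 f(8,2)=28 f(8,4)=20 f(8,6)=7 f(8,8)=1
t=9: f(9,1)=42 f(9,3)=48 f(9,5)=27 f(9,7)=8 f(9,9)=1
t=10: f(10,0)=42 f(10,2)=90 f(10,4)=75 f(10,6)=35 f(10,8)=9 f(10,10)=1
t=11: f(11,1)=132 f(11,3)=165 f(11,5)=110 f(11,7)=44 f(11,9)=10 f(11,11)=1
t=12: f(12,0)=132 f(12,2)=297 f(12,4)=275 f(12,6)=154 f(12,8)=54 f(12,10)=11 f(12,12)=1
t=13: f(13,1)=429 f(13,3)=572 f(13,5)=429 f(13,7)=208 f(13,9)=65 f(13,11)=12 f(13,13)=1
t=14: f(14,0)=429 f(14,2)=1001 f(14,4)=1001 f(14,6)=637 f(14,8)=273 f(14,10)=77 f(14,12)=13 f(14,14)=1
t=15: f(15,1)=1430 f(15,3)=2002 f(15,5)=1638 f(15,7)=910 f(15,9)=350 f(15,11)=90 f(15,13)=14 f(15,15)=1
t=16: f(16,0)=1430 f(16,2)=3432 f(16,4)=3640 f(16,6)=2548 f(16,8)=1260 f(16,10)=440 f(16,12)=104 f(16,14)=15 f(16,16)=1
t=17: f(17,1)=4862 f(17,3)=7072 f(17,5)=6188 f(17,7)=3808 f(17,9)=1700 f(17,11)=544 f(17,13)=119 f(17,15)=16 f(17,17)=1
t=18: f(18,0)=4862 f(18,2)=11934 f(18,4)=13260 f(18,6)=9996 f(18,8)=5508 f(18,10)=2244 f(18,12)=663 f(18,14)=135 f(18,16)=17 f(18,18)=1
t=19: f(19,1)=16796 f(19,3)=25194 f(19,5)=23256 f(19,7)=15504 f(19,9)=7752 f(19,11)=2907 f(19,13)=798 f(19,15)=152 f(19,17)=18 f(19,19)=1
t=20: f(20,0)=16796 f(20,2)=41990 f(20,4)=48450 f(20,6)=38760 f(20,8)=23256 f(20,10)=10659 f(20,12)=3705 f(20,14)=950 f(20,16)=170 f(20,18)=19 f(20,20)=1
t=21: f(21,1)=58786 f(21,3)=90440 f(21,5)=87210 f(21,7)=62016 f(21,9)=33915 f(21,11)=14364 f(21,13)=4655 f(21,15)=1120 f(21,17)=189 f(21,19)=20 f(21,21)=1
t=22: f(22,0)=58786 f(22,2)=149226 f(22,4)=177650 f(22,6)=149226 f(22,8)=95931 f(22,10)=48279 f(22,12)=19019 f(22,14)=5775 f(22,16)=1309 f(22,18)=209 f(22,20)=21 f(22,22)=1
t=23: f(23,1)=208012 f(23,3)=326876 f(23,5)=326876 f(23,7)=245157 f(23,9)=144210 f(23,11)=67298 f(23,13)=24794 f(23,15)=7084 f(23,17)=1518 f(23,19)=230 f(23,21)=22 f(23,23)=1
Σ_s f(23,s) = 1352078
P = 1352078/8388608 = 676039/4194304

Answer: 676039/4194304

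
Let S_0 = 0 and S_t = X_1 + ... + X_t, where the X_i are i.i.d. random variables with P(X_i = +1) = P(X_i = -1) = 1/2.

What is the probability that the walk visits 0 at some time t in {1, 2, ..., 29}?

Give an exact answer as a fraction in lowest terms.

Count via complement. Let g(t,s) = #length-t paths at position s with S_1..S_t all ≠ 0.
g(t,s) = g(t-1,s-1) + g(t-1,s+1) for s ≠ 0; g(t,0) = 0.
t=0: g(0,0)=1
t=1: g(1,-1)=1 g(1,1)=1
t=2: g(2,-2)=1 g(2,2)=1
t=3: g(3,-3)=1 g(3,-1)=1 g(3,1)=1 g(3,3)=1
t=4: g(4,-4)=1 g(4,-2)=2 g(4,2)=2 g(4,4)=1
t=5: g(5,-5)=1 g(5,-3)=3 g(5,-1)=2 g(5,1)=2 g(5,3)=3 g(5,5)=1
t=6: g(6,-6)=1 g(6,-4)=4 g(6,-2)=5 g(6,2)=5 g(6,4)=4 g(6,6)=1
t=7: g(7,-7)=1 g(7,-5)=5 g(7,-3)=9 g(7,-1)=5 g(7,1)=5 g(7,3)=9 g(7,5)=5 g(7,7)=1
t=8: g(8,-8)=1 g(8,-6)=6 g(8,-4)=14 g(8,-2)=14 g(8,2)=14 g(8,4)=14 g(8,6)=6 g(8,8)=1
t=9: g(9,-9)=1 g(9,-7)=7 g(9,-5)=20 g(9,-3)=28 g(9,-1)=14 g(9,1)=14 g(9,3)=28 g(9,5)=20 g(9,7)=7 g(9,9)=1
t=10: g(10,-10)=1 g(10,-8)=8 g(10,-6)=27 g(10,-4)=48 g(10,-2)=42 g(10,2)=42 g(10,4)=48 g(10,6)=27 g(10,8)=8 g(10,10)=1
t=11: g(11,-11)=1 g(11,-9)=9 g(11,-7)=35 g(11,-5)=75 g(11,-3)=90 g(11,-1)=42 g(11,1)=42 g(11,3)=90 g(11,5)=75 g(11,7)=35 g(11,9)=9 g(11,11)=1
t=12: g(12,-12)=1 g(12,-10)=10 g(12,-8)=44 g(12,-6)=110 g(12,-4)=165 g(12,-2)=132 g(12,2)=132 g(12,4)=165 g(12,6)=110 g(12,8)=44 g(12,10)=10 g(12,12)=1
t=13: g(13,-13)=1 g(13,-11)=11 g(13,-9)=54 g(13,-7)=154 g(13,-5)=275 g(13,-3)=297 g(13,-1)=132 g(13,1)=132 g(13,3)=297 g(13,5)=275 g(13,7)=154 g(13,9)=54 g(13,11)=11 g(13,13)=1
t=14: g(14,-14)=1 g(14,-12)=12 g(14,-10)=65 g(14,-8)=208 g(14,-6)=429 g(14,-4)=572 g(14,-2)=429 g(14,2)=429 g(14,4)=572 g(14,6)=429 g(14,8)=208 g(14,10)=65 g(14,12)=12 g(14,14)=1
t=15: g(15,-15)=1 g(15,-13)=13 g(15,-11)=77 g(15,-9)=273 g(15,-7)=637 g(15,-5)=1001 g(15,-3)=1001 g(15,-1)=429 g(15,1)=429 g(15,3)=1001 g(15,5)=1001 g(15,7)=637 g(15,9)=273 g(15,11)=77 g(15,13)=13 g(15,15)=1
t=16: g(16,-16)=1 g(16,-14)=14 g(16,-12)=90 g(16,-10)=350 g(16,-8)=910 g(16,-6)=1638 g(16,-4)=2002 g(16,-2)=1430 g(16,2)=1430 g(16,4)=2002 g(16,6)=1638 g(16,8)=910 g(16,10)=350 g(16,12)=90 g(16,14)=14 g(16,16)=1
t=17: g(17,-17)=1 g(17,-15)=15 g(17,-13)=104 g(17,-11)=440 g(17,-9)=1260 g(17,-7)=2548 g(17,-5)=3640 g(17,-3)=3432 g(17,-1)=1430 g(17,1)=1430 g(17,3)=3432 g(17,5)=3640 g(17,7)=2548 g(17,9)=1260 g(17,11)=440 g(17,13)=104 g(17,15)=15 g(17,17)=1
t=18: g(18,-18)=1 g(18,-16)=16 g(18,-14)=119 g(18,-12)=544 g(18,-10)=1700 g(18,-8)=3808 g(18,-6)=6188 g(18,-4)=7072 g(18,-2)=4862 g(18,2)=4862 g(18,4)=7072 g(18,6)=6188 g(18,8)=3808 g(18,10)=1700 g(18,12)=544 g(18,14)=119 g(18,16)=16 g(18,18)=1
t=19: g(19,-19)=1 g(19,-17)=17 g(19,-15)=135 g(19,-13)=663 g(19,-11)=2244 g(19,-9)=5508 g(19,-7)=9996 g(19,-5)=13260 g(19,-3)=11934 g(19,-1)=4862 g(19,1)=4862 g(19,3)=11934 g(19,5)=13260 g(19,7)=9996 g(19,9)=5508 g(19,11)=2244 g(19,13)=663 g(19,15)=135 g(19,17)=17 g(19,19)=1
t=20: g(20,-20)=1 g(20,-18)=18 g(20,-16)=152 g(20,-14)=798 g(20,-12)=2907 g(20,-10)=7752 g(20,-8)=15504 g(20,-6)=23256 g(20,-4)=25194 g(20,-2)=16796 g(20,2)=16796 g(20,4)=25194 g(20,6)=23256 g(20,8)=15504 g(20,10)=7752 g(20,12)=2907 g(20,14)=798 g(20,16)=152 g(20,18)=18 g(20,20)=1
t=21: g(21,-21)=1 g(21,-19)=19 g(21,-17)=170 g(21,-15)=950 g(21,-13)=3705 g(21,-11)=10659 g(21,-9)=23256 g(21,-7)=38760 g(21,-5)=48450 g(21,-3)=41990 g(21,-1)=16796 g(21,1)=16796 g(21,3)=41990 g(21,5)=48450 g(21,7)=38760 g(21,9)=23256 g(21,11)=10659 g(21,13)=3705 g(21,15)=950 g(21,17)=170 g(21,19)=19 g(21,21)=1
t=22: g(22,-22)=1 g(22,-20)=20 g(22,-18)=189 g(22,-16)=1120 g(22,-14)=4655 g(22,-12)=14364 g(22,-10)=33915 g(22,-8)=62016 g(22,-6)=87210 g(22,-4)=90440 g(22,-2)=58786 g(22,2)=58786 g(22,4)=90440 g(22,6)=87210 g(22,8)=62016 g(22,10)=33915 g(22,12)=14364 g(22,14)=4655 g(22,16)=1120 g(22,18)=189 g(22,20)=20 g(22,22)=1
t=23: g(23,-23)=1 g(23,-21)=21 g(23,-19)=209 g(23,-17)=1309 g(23,-15)=5775 g(23,-13)=19019 g(23,-11)=48279 g(23,-9)=95931 g(23,-7)=149226 g(23,-5)=177650 g(23,-3)=149226 g(23,-1)=58786 g(23,1)=58786 g(23,3)=149226 g(23,5)=177650 g(23,7)=149226 g(23,9)=95931 g(23,11)=48279 g(23,13)=19019 g(23,15)=5775 g(23,17)=1309 g(23,19)=209 g(23,21)=21 g(23,23)=1
t=24: g(24,-24)=1 g(24,-22)=22 g(24,-20)=230 g(24,-18)=1518 g(24,-16)=7084 g(24,-14)=24794 g(24,-12)=67298 g(24,-10)=144210 g(24,-8)=245157 g(24,-6)=326876 g(24,-4)=326876 g(24,-2)=208012 g(24,2)=208012 g(24,4)=326876 g(24,6)=326876 g(24,8)=245157 g(24,10)=144210 g(24,12)=67298 g(24,14)=24794 g(24,16)=7084 g(24,18)=1518 g(24,20)=230 g(24,22)=22 g(24,24)=1
t=25: g(25,-25)=1 g(25,-23)=23 g(25,-21)=252 g(25,-19)=1748 g(25,-17)=8602 g(25,-15)=31878 g(25,-13)=92092 g(25,-11)=211508 g(25,-9)=389367 g(25,-7)=572033 g(25,-5)=653752 g(25,-3)=534888 g(25,-1)=208012 g(25,1)=208012 g(25,3)=534888 g(25,5)=653752 g(25,7)=572033 g(25,9)=389367 g(25,11)=211508 g(25,13)=92092 g(25,15)=31878 g(25,17)=8602 g(25,19)=1748 g(25,21)=252 g(25,23)=23 g(25,25)=1
t=26: g(26,-26)=1 g(26,-24)=24 g(26,-22)=275 g(26,-20)=2000 g(26,-18)=10350 g(26,-16)=40480 g(26,-14)=123970 g(26,-12)=303600 g(26,-10)=600875 g(26,-8)=961400 g(26,-6)=1225785 g(26,-4)=1188640 g(26,-2)=742900 g(26,2)=742900 g(26,4)=1188640 g(26,6)=1225785 g(26,8)=961400 g(26,10)=600875 g(26,12)=303600 g(26,14)=123970 g(26,16)=40480 g(26,18)=10350 g(26,20)=2000 g(26,22)=275 g(26,24)=24 g(26,26)=1
t=27: g(27,-27)=1 g(27,-25)=25 g(27,-23)=299 g(27,-21)=2275 g(27,-19)=12350 g(27,-17)=50830 g(27,-15)=164450 g(27,-13)=427570 g(27,-11)=904475 g(27,-9)=1562275 g(27,-7)=2187185 g(27,-5)=2414425 g(27,-3)=1931540 g(27,-1)=742900 g(27,1)=742900 g(27,3)=1931540 g(27,5)=2414425 g(27,7)=2187185 g(27,9)=1562275 g(27,11)=904475 g(27,13)=427570 g(27,15)=164450 g(27,17)=50830 g(27,19)=12350 g(27,21)=2275 g(27,23)=299 g(27,25)=25 g(27,27)=1
t=28: g(28,-28)=1 g(28,-26)=26 g(28,-24)=324 g(28,-22)=2574 g(28,-20)=14625 g(28,-18)=63180 g(28,-16)=215280 g(28,-14)=592020 g(28,-12)=1332045 g(28,-10)=2466750 g(28,-8)=3749460 g(28,-6)=4601610 g(28,-4)=4345965 g(28,-2)=2674440 g(28,2)=2674440 g(28,4)=4345965 g(28,6)=4601610 g(28,8)=3749460 g(28,10)=2466750 g(28,12)=1332045 g(28,14)=592020 g(28,16)=215280 g(28,18)=63180 g(28,20)=14625 g(28,22)=2574 g(28,24)=324 g(28,26)=26 g(28,28)=1
t=29: g(29,-29)=1 g(29,-27)=27 g(29,-25)=350 g(29,-23)=2898 g(29,-21)=17199 g(29,-19)=77805 g(29,-17)=278460 g(29,-15)=807300 g(29,-13)=1924065 g(29,-11)=3798795 g(29,-9)=6216210 g(29,-7)=8351070 g(29,-5)=8947575 g(29,-3)=7020405 g(29,-1)=2674440 g(29,1)=2674440 g(29,3)=7020405 g(29,5)=8947575 g(29,7)=8351070 g(29,9)=6216210 g(29,11)=3798795 g(29,13)=1924065 g(29,15)=807300 g(29,17)=278460 g(29,19)=77805 g(29,21)=17199 g(29,23)=2898 g(29,25)=350 g(29,27)=27 g(29,29)=1
Paths never hitting 0: Σ_s g(29,s) = 80233200
Paths hitting 0: 2^29 - 80233200 = 456637712
P = 456637712/536870912 = 28539857/33554432

Answer: 28539857/33554432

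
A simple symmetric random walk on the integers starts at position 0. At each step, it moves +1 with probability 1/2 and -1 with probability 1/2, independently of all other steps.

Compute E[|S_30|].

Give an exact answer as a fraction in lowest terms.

Answer: 145422675/33554432

Derivation:
S_30 takes values m ≡ 0 (mod 2) with |m| ≤ 30; P(S_30=m) = C(30,(30+m)/2)/2^30.
Total paths: 2^30 = 1073741824
Distribution: P(S=-30)=1/1073741824, P(S=-28)=30/1073741824, P(S=-26)=435/1073741824, P(S=-24)=4060/1073741824, P(S=-22)=27405/1073741824, P(S=-20)=142506/1073741824, P(S=-18)=593775/1073741824, P(S=-16)=2035800/1073741824, P(S=-14)=5852925/1073741824, P(S=-12)=14307150/1073741824, P(S=-10)=30045015/1073741824, P(S=-8)=54627300/1073741824, P(S=-6)=86493225/1073741824, P(S=-4)=119759850/1073741824, P(S=-2)=145422675/1073741824, P(S=0)=155117520/1073741824, P(S=2)=145422675/1073741824, P(S=4)=119759850/1073741824, P(S=6)=86493225/1073741824, P(S=8)=54627300/1073741824, P(S=10)=30045015/1073741824, P(S=12)=14307150/1073741824, P(S=14)=5852925/1073741824, P(S=16)=2035800/1073741824, P(S=18)=593775/1073741824, P(S=20)=142506/1073741824, P(S=22)=27405/1073741824, P(S=24)=4060/1073741824, P(S=26)=435/1073741824, P(S=28)=30/1073741824, P(S=30)=1/1073741824
E[|S_30|] = Σ_m |m|·P(S_30=m) = 4653525600/1073741824 = 145422675/33554432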